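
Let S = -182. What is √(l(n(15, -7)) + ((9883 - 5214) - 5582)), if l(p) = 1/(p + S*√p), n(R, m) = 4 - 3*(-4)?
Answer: I*√115710146/356 ≈ 30.216*I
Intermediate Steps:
n(R, m) = 16 (n(R, m) = 4 + 12 = 16)
l(p) = 1/(p - 182*√p)
√(l(n(15, -7)) + ((9883 - 5214) - 5582)) = √(1/(16 - 182*√16) + ((9883 - 5214) - 5582)) = √(1/(16 - 182*4) + (4669 - 5582)) = √(1/(16 - 728) - 913) = √(1/(-712) - 913) = √(-1/712 - 913) = √(-650057/712) = I*√115710146/356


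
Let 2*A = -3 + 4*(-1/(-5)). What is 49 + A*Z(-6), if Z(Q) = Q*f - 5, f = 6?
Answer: 941/10 ≈ 94.100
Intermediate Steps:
A = -11/10 (A = (-3 + 4*(-1/(-5)))/2 = (-3 + 4*(-1*(-⅕)))/2 = (-3 + 4*(⅕))/2 = (-3 + ⅘)/2 = (½)*(-11/5) = -11/10 ≈ -1.1000)
Z(Q) = -5 + 6*Q (Z(Q) = Q*6 - 5 = 6*Q - 5 = -5 + 6*Q)
49 + A*Z(-6) = 49 - 11*(-5 + 6*(-6))/10 = 49 - 11*(-5 - 36)/10 = 49 - 11/10*(-41) = 49 + 451/10 = 941/10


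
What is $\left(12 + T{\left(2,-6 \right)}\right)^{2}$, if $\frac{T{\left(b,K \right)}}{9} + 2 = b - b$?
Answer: $36$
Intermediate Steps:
$T{\left(b,K \right)} = -18$ ($T{\left(b,K \right)} = -18 + 9 \left(b - b\right) = -18 + 9 \cdot 0 = -18 + 0 = -18$)
$\left(12 + T{\left(2,-6 \right)}\right)^{2} = \left(12 - 18\right)^{2} = \left(-6\right)^{2} = 36$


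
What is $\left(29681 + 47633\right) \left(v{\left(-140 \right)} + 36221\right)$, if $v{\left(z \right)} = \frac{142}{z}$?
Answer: $\frac{98010919143}{35} \approx 2.8003 \cdot 10^{9}$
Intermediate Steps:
$\left(29681 + 47633\right) \left(v{\left(-140 \right)} + 36221\right) = \left(29681 + 47633\right) \left(\frac{142}{-140} + 36221\right) = 77314 \left(142 \left(- \frac{1}{140}\right) + 36221\right) = 77314 \left(- \frac{71}{70} + 36221\right) = 77314 \cdot \frac{2535399}{70} = \frac{98010919143}{35}$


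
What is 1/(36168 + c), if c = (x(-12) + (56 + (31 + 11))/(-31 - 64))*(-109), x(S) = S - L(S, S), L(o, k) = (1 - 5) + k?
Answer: 95/3405222 ≈ 2.7898e-5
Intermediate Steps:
L(o, k) = -4 + k
x(S) = 4 (x(S) = S - (-4 + S) = S + (4 - S) = 4)
c = -30738/95 (c = (4 + (56 + (31 + 11))/(-31 - 64))*(-109) = (4 + (56 + 42)/(-95))*(-109) = (4 + 98*(-1/95))*(-109) = (4 - 98/95)*(-109) = (282/95)*(-109) = -30738/95 ≈ -323.56)
1/(36168 + c) = 1/(36168 - 30738/95) = 1/(3405222/95) = 95/3405222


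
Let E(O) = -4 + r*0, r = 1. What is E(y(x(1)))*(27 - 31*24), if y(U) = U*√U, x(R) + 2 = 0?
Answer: 2868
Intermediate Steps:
x(R) = -2 (x(R) = -2 + 0 = -2)
y(U) = U^(3/2)
E(O) = -4 (E(O) = -4 + 1*0 = -4 + 0 = -4)
E(y(x(1)))*(27 - 31*24) = -4*(27 - 31*24) = -4*(27 - 744) = -4*(-717) = 2868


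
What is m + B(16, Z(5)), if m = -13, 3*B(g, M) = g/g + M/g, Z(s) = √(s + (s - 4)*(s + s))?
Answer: -38/3 + √15/48 ≈ -12.586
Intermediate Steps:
Z(s) = √(s + 2*s*(-4 + s)) (Z(s) = √(s + (-4 + s)*(2*s)) = √(s + 2*s*(-4 + s)))
B(g, M) = ⅓ + M/(3*g) (B(g, M) = (g/g + M/g)/3 = (1 + M/g)/3 = ⅓ + M/(3*g))
m + B(16, Z(5)) = -13 + (⅓)*(√(5*(-7 + 2*5)) + 16)/16 = -13 + (⅓)*(1/16)*(√(5*(-7 + 10)) + 16) = -13 + (⅓)*(1/16)*(√(5*3) + 16) = -13 + (⅓)*(1/16)*(√15 + 16) = -13 + (⅓)*(1/16)*(16 + √15) = -13 + (⅓ + √15/48) = -38/3 + √15/48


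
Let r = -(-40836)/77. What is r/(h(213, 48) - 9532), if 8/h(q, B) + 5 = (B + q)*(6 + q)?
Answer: -291742593/5243622230 ≈ -0.055638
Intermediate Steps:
h(q, B) = 8/(-5 + (6 + q)*(B + q)) (h(q, B) = 8/(-5 + (B + q)*(6 + q)) = 8/(-5 + (6 + q)*(B + q)))
r = 40836/77 (r = -(-40836)/77 = -492*(-83/77) = 40836/77 ≈ 530.34)
r/(h(213, 48) - 9532) = 40836/(77*(8/(-5 + 213**2 + 6*48 + 6*213 + 48*213) - 9532)) = 40836/(77*(8/(-5 + 45369 + 288 + 1278 + 10224) - 9532)) = 40836/(77*(8/57154 - 9532)) = 40836/(77*(8*(1/57154) - 9532)) = 40836/(77*(4/28577 - 9532)) = 40836/(77*(-272395960/28577)) = (40836/77)*(-28577/272395960) = -291742593/5243622230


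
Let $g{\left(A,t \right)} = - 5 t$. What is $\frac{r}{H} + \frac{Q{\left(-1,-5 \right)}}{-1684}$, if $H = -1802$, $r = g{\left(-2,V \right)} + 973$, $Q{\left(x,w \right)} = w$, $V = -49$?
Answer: $- \frac{1021051}{1517284} \approx -0.67295$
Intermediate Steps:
$r = 1218$ ($r = \left(-5\right) \left(-49\right) + 973 = 245 + 973 = 1218$)
$\frac{r}{H} + \frac{Q{\left(-1,-5 \right)}}{-1684} = \frac{1218}{-1802} - \frac{5}{-1684} = 1218 \left(- \frac{1}{1802}\right) - - \frac{5}{1684} = - \frac{609}{901} + \frac{5}{1684} = - \frac{1021051}{1517284}$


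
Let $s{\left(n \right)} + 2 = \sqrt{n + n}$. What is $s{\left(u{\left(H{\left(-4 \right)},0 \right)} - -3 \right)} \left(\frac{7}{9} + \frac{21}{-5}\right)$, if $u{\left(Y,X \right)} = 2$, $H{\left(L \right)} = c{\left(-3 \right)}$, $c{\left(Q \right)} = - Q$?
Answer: $\frac{308}{45} - \frac{154 \sqrt{10}}{45} \approx -3.9776$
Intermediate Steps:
$H{\left(L \right)} = 3$ ($H{\left(L \right)} = \left(-1\right) \left(-3\right) = 3$)
$s{\left(n \right)} = -2 + \sqrt{2} \sqrt{n}$ ($s{\left(n \right)} = -2 + \sqrt{n + n} = -2 + \sqrt{2 n} = -2 + \sqrt{2} \sqrt{n}$)
$s{\left(u{\left(H{\left(-4 \right)},0 \right)} - -3 \right)} \left(\frac{7}{9} + \frac{21}{-5}\right) = \left(-2 + \sqrt{2} \sqrt{2 - -3}\right) \left(\frac{7}{9} + \frac{21}{-5}\right) = \left(-2 + \sqrt{2} \sqrt{2 + 3}\right) \left(7 \cdot \frac{1}{9} + 21 \left(- \frac{1}{5}\right)\right) = \left(-2 + \sqrt{2} \sqrt{5}\right) \left(\frac{7}{9} - \frac{21}{5}\right) = \left(-2 + \sqrt{10}\right) \left(- \frac{154}{45}\right) = \frac{308}{45} - \frac{154 \sqrt{10}}{45}$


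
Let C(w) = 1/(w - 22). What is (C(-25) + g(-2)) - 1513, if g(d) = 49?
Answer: -68809/47 ≈ -1464.0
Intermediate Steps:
C(w) = 1/(-22 + w)
(C(-25) + g(-2)) - 1513 = (1/(-22 - 25) + 49) - 1513 = (1/(-47) + 49) - 1513 = (-1/47 + 49) - 1513 = 2302/47 - 1513 = -68809/47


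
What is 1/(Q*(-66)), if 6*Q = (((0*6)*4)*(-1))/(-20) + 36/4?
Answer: -1/99 ≈ -0.010101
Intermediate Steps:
Q = 3/2 (Q = ((((0*6)*4)*(-1))/(-20) + 36/4)/6 = (((0*4)*(-1))*(-1/20) + 36*(¼))/6 = ((0*(-1))*(-1/20) + 9)/6 = (0*(-1/20) + 9)/6 = (0 + 9)/6 = (⅙)*9 = 3/2 ≈ 1.5000)
1/(Q*(-66)) = 1/((3/2)*(-66)) = 1/(-99) = -1/99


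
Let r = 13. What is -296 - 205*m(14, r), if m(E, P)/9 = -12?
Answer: 21844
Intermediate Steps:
m(E, P) = -108 (m(E, P) = 9*(-12) = -108)
-296 - 205*m(14, r) = -296 - 205*(-108) = -296 + 22140 = 21844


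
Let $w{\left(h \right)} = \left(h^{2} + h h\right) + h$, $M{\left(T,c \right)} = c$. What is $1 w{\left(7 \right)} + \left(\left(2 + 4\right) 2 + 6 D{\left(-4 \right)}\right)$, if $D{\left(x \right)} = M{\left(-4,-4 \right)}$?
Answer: $93$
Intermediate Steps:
$w{\left(h \right)} = h + 2 h^{2}$ ($w{\left(h \right)} = \left(h^{2} + h^{2}\right) + h = 2 h^{2} + h = h + 2 h^{2}$)
$D{\left(x \right)} = -4$
$1 w{\left(7 \right)} + \left(\left(2 + 4\right) 2 + 6 D{\left(-4 \right)}\right) = 1 \cdot 7 \left(1 + 2 \cdot 7\right) + \left(\left(2 + 4\right) 2 + 6 \left(-4\right)\right) = 1 \cdot 7 \left(1 + 14\right) + \left(6 \cdot 2 - 24\right) = 1 \cdot 7 \cdot 15 + \left(12 - 24\right) = 1 \cdot 105 - 12 = 105 - 12 = 93$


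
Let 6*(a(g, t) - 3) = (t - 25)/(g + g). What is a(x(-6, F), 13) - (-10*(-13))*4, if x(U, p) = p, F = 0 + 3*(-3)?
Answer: -4652/9 ≈ -516.89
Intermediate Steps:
F = -9 (F = 0 - 9 = -9)
a(g, t) = 3 + (-25 + t)/(12*g) (a(g, t) = 3 + ((t - 25)/(g + g))/6 = 3 + ((-25 + t)/((2*g)))/6 = 3 + ((-25 + t)*(1/(2*g)))/6 = 3 + ((-25 + t)/(2*g))/6 = 3 + (-25 + t)/(12*g))
a(x(-6, F), 13) - (-10*(-13))*4 = (1/12)*(-25 + 13 + 36*(-9))/(-9) - (-10*(-13))*4 = (1/12)*(-1/9)*(-25 + 13 - 324) - 130*4 = (1/12)*(-1/9)*(-336) - 1*520 = 28/9 - 520 = -4652/9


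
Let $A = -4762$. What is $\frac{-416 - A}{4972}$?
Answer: $\frac{2173}{2486} \approx 0.87409$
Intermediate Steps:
$\frac{-416 - A}{4972} = \frac{-416 - -4762}{4972} = \left(-416 + 4762\right) \frac{1}{4972} = 4346 \cdot \frac{1}{4972} = \frac{2173}{2486}$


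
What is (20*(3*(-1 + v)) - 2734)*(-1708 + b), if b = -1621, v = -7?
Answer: 10699406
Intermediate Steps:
(20*(3*(-1 + v)) - 2734)*(-1708 + b) = (20*(3*(-1 - 7)) - 2734)*(-1708 - 1621) = (20*(3*(-8)) - 2734)*(-3329) = (20*(-24) - 2734)*(-3329) = (-480 - 2734)*(-3329) = -3214*(-3329) = 10699406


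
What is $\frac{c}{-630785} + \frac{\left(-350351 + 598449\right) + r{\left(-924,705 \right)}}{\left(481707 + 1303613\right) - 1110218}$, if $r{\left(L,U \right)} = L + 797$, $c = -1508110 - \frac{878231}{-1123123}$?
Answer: $\frac{439719103218862801}{159425144120687870} \approx 2.7582$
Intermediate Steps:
$c = - \frac{1693792149299}{1123123}$ ($c = -1508110 - - \frac{878231}{1123123} = -1508110 + \frac{878231}{1123123} = - \frac{1693792149299}{1123123} \approx -1.5081 \cdot 10^{6}$)
$r{\left(L,U \right)} = 797 + L$
$\frac{c}{-630785} + \frac{\left(-350351 + 598449\right) + r{\left(-924,705 \right)}}{\left(481707 + 1303613\right) - 1110218} = - \frac{1693792149299}{1123123 \left(-630785\right)} + \frac{\left(-350351 + 598449\right) + \left(797 - 924\right)}{\left(481707 + 1303613\right) - 1110218} = \left(- \frac{1693792149299}{1123123}\right) \left(- \frac{1}{630785}\right) + \frac{248098 - 127}{1785320 - 1110218} = \frac{1693792149299}{708449141555} + \frac{247971}{675102} = \frac{1693792149299}{708449141555} + 247971 \cdot \frac{1}{675102} = \frac{1693792149299}{708449141555} + \frac{82657}{225034} = \frac{439719103218862801}{159425144120687870}$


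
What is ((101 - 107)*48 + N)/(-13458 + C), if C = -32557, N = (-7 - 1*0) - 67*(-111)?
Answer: -7142/46015 ≈ -0.15521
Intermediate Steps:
N = 7430 (N = (-7 + 0) + 7437 = -7 + 7437 = 7430)
((101 - 107)*48 + N)/(-13458 + C) = ((101 - 107)*48 + 7430)/(-13458 - 32557) = (-6*48 + 7430)/(-46015) = (-288 + 7430)*(-1/46015) = 7142*(-1/46015) = -7142/46015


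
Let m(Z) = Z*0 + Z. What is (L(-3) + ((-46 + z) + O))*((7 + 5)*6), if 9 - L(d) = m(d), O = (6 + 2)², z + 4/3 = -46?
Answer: -1248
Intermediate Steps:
z = -142/3 (z = -4/3 - 46 = -142/3 ≈ -47.333)
O = 64 (O = 8² = 64)
m(Z) = Z (m(Z) = 0 + Z = Z)
L(d) = 9 - d
(L(-3) + ((-46 + z) + O))*((7 + 5)*6) = ((9 - 1*(-3)) + ((-46 - 142/3) + 64))*((7 + 5)*6) = ((9 + 3) + (-280/3 + 64))*(12*6) = (12 - 88/3)*72 = -52/3*72 = -1248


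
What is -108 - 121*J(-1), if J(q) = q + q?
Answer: 134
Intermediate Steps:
J(q) = 2*q
-108 - 121*J(-1) = -108 - 242*(-1) = -108 - 121*(-2) = -108 + 242 = 134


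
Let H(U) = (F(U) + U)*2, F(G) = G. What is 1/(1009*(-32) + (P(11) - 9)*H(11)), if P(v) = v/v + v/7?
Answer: -7/227996 ≈ -3.0702e-5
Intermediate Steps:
H(U) = 4*U (H(U) = (U + U)*2 = (2*U)*2 = 4*U)
P(v) = 1 + v/7 (P(v) = 1 + v*(1/7) = 1 + v/7)
1/(1009*(-32) + (P(11) - 9)*H(11)) = 1/(1009*(-32) + ((1 + (1/7)*11) - 9)*(4*11)) = 1/(-32288 + ((1 + 11/7) - 9)*44) = 1/(-32288 + (18/7 - 9)*44) = 1/(-32288 - 45/7*44) = 1/(-32288 - 1980/7) = 1/(-227996/7) = -7/227996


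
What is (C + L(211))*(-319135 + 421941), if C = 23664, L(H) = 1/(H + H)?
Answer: 513321101227/211 ≈ 2.4328e+9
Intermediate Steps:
L(H) = 1/(2*H)
(C + L(211))*(-319135 + 421941) = (23664 + (½)/211)*(-319135 + 421941) = (23664 + (½)*(1/211))*102806 = (23664 + 1/422)*102806 = (9986209/422)*102806 = 513321101227/211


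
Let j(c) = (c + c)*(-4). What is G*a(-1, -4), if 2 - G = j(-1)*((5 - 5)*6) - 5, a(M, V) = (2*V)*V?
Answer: 224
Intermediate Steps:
a(M, V) = 2*V²
j(c) = -8*c (j(c) = (2*c)*(-4) = -8*c)
G = 7 (G = 2 - ((-8*(-1))*((5 - 5)*6) - 5) = 2 - (8*(0*6) - 5) = 2 - (8*0 - 5) = 2 - (0 - 5) = 2 - 1*(-5) = 2 + 5 = 7)
G*a(-1, -4) = 7*(2*(-4)²) = 7*(2*16) = 7*32 = 224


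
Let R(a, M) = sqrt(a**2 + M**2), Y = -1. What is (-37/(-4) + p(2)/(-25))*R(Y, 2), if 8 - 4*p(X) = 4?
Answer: 921*sqrt(5)/100 ≈ 20.594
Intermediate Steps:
p(X) = 1 (p(X) = 2 - 1/4*4 = 2 - 1 = 1)
R(a, M) = sqrt(M**2 + a**2)
(-37/(-4) + p(2)/(-25))*R(Y, 2) = (-37/(-4) + 1/(-25))*sqrt(2**2 + (-1)**2) = (-37*(-1/4) + 1*(-1/25))*sqrt(4 + 1) = (37/4 - 1/25)*sqrt(5) = 921*sqrt(5)/100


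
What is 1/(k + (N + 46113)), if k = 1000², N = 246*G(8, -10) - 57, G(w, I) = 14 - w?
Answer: 1/1047532 ≈ 9.5462e-7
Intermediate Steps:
N = 1419 (N = 246*(14 - 1*8) - 57 = 246*(14 - 8) - 57 = 246*6 - 57 = 1476 - 57 = 1419)
k = 1000000
1/(k + (N + 46113)) = 1/(1000000 + (1419 + 46113)) = 1/(1000000 + 47532) = 1/1047532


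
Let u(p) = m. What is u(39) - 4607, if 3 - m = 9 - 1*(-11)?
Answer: -4624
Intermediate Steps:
m = -17 (m = 3 - (9 - 1*(-11)) = 3 - (9 + 11) = 3 - 1*20 = 3 - 20 = -17)
u(p) = -17
u(39) - 4607 = -17 - 4607 = -4624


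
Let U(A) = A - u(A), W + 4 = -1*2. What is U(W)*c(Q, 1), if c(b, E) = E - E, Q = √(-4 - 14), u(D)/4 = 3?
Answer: 0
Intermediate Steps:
W = -6 (W = -4 - 1*2 = -4 - 2 = -6)
u(D) = 12 (u(D) = 4*3 = 12)
Q = 3*I*√2 (Q = √(-18) = 3*I*√2 ≈ 4.2426*I)
U(A) = -12 + A (U(A) = A - 1*12 = A - 12 = -12 + A)
c(b, E) = 0
U(W)*c(Q, 1) = (-12 - 6)*0 = -18*0 = 0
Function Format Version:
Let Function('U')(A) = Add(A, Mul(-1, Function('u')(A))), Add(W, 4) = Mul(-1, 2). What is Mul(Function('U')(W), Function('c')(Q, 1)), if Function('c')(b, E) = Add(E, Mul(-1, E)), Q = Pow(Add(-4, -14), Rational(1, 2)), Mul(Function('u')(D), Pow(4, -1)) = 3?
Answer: 0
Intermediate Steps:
W = -6 (W = Add(-4, Mul(-1, 2)) = Add(-4, -2) = -6)
Function('u')(D) = 12 (Function('u')(D) = Mul(4, 3) = 12)
Q = Mul(3, I, Pow(2, Rational(1, 2))) (Q = Pow(-18, Rational(1, 2)) = Mul(3, I, Pow(2, Rational(1, 2))) ≈ Mul(4.2426, I))
Function('U')(A) = Add(-12, A) (Function('U')(A) = Add(A, Mul(-1, 12)) = Add(A, -12) = Add(-12, A))
Function('c')(b, E) = 0
Mul(Function('U')(W), Function('c')(Q, 1)) = Mul(Add(-12, -6), 0) = Mul(-18, 0) = 0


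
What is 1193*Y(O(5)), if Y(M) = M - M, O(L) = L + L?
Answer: 0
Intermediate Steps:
O(L) = 2*L
Y(M) = 0
1193*Y(O(5)) = 1193*0 = 0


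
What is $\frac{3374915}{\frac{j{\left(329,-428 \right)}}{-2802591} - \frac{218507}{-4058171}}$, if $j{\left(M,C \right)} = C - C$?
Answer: $\frac{13695982180465}{218507} \approx 6.268 \cdot 10^{7}$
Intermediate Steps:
$j{\left(M,C \right)} = 0$
$\frac{3374915}{\frac{j{\left(329,-428 \right)}}{-2802591} - \frac{218507}{-4058171}} = \frac{3374915}{\frac{0}{-2802591} - \frac{218507}{-4058171}} = \frac{3374915}{0 \left(- \frac{1}{2802591}\right) - - \frac{218507}{4058171}} = \frac{3374915}{0 + \frac{218507}{4058171}} = \frac{3374915}{\frac{218507}{4058171}} = 3374915 \cdot \frac{4058171}{218507} = \frac{13695982180465}{218507}$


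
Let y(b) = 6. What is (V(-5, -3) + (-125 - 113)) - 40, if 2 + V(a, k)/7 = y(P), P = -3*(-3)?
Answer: -250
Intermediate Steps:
P = 9
V(a, k) = 28 (V(a, k) = -14 + 7*6 = -14 + 42 = 28)
(V(-5, -3) + (-125 - 113)) - 40 = (28 + (-125 - 113)) - 40 = (28 - 238) - 40 = -210 - 40 = -250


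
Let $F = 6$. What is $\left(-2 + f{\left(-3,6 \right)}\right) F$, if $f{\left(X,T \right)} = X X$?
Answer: $42$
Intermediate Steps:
$f{\left(X,T \right)} = X^{2}$
$\left(-2 + f{\left(-3,6 \right)}\right) F = \left(-2 + \left(-3\right)^{2}\right) 6 = \left(-2 + 9\right) 6 = 7 \cdot 6 = 42$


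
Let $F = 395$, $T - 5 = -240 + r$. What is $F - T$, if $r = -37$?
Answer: $667$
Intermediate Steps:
$T = -272$ ($T = 5 - 277 = -272$)
$F - T = 395 - -272 = 395 + 272 = 667$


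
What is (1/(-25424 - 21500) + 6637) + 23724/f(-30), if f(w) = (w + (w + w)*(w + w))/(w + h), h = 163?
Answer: 29997152319/3988540 ≈ 7520.8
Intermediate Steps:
f(w) = (w + 4*w²)/(163 + w) (f(w) = (w + (w + w)*(w + w))/(w + 163) = (w + (2*w)*(2*w))/(163 + w) = (w + 4*w²)/(163 + w))
(1/(-25424 - 21500) + 6637) + 23724/f(-30) = (1/(-25424 - 21500) + 6637) + 23724/((-30*(1 + 4*(-30))/(163 - 30))) = (1/(-46924) + 6637) + 23724/((-30*(1 - 120)/133)) = (-1/46924 + 6637) + 23724/((-30*1/133*(-119))) = 311434587/46924 + 23724/(510/19) = 311434587/46924 + 23724*(19/510) = 311434587/46924 + 75126/85 = 29997152319/3988540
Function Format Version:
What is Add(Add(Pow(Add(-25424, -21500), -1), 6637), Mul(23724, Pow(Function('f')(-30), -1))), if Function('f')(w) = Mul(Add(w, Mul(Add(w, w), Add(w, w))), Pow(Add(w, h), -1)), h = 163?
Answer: Rational(29997152319, 3988540) ≈ 7520.8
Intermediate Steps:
Function('f')(w) = Mul(Pow(Add(163, w), -1), Add(w, Mul(4, Pow(w, 2)))) (Function('f')(w) = Mul(Add(w, Mul(Add(w, w), Add(w, w))), Pow(Add(w, 163), -1)) = Mul(Add(w, Mul(Mul(2, w), Mul(2, w))), Pow(Add(163, w), -1)) = Mul(Add(w, Mul(4, Pow(w, 2))), Pow(Add(163, w), -1)) = Mul(Pow(Add(163, w), -1), Add(w, Mul(4, Pow(w, 2)))))
Add(Add(Pow(Add(-25424, -21500), -1), 6637), Mul(23724, Pow(Function('f')(-30), -1))) = Add(Add(Pow(Add(-25424, -21500), -1), 6637), Mul(23724, Pow(Mul(-30, Pow(Add(163, -30), -1), Add(1, Mul(4, -30))), -1))) = Add(Add(Pow(-46924, -1), 6637), Mul(23724, Pow(Mul(-30, Pow(133, -1), Add(1, -120)), -1))) = Add(Add(Rational(-1, 46924), 6637), Mul(23724, Pow(Mul(-30, Rational(1, 133), -119), -1))) = Add(Rational(311434587, 46924), Mul(23724, Pow(Rational(510, 19), -1))) = Add(Rational(311434587, 46924), Mul(23724, Rational(19, 510))) = Add(Rational(311434587, 46924), Rational(75126, 85)) = Rational(29997152319, 3988540)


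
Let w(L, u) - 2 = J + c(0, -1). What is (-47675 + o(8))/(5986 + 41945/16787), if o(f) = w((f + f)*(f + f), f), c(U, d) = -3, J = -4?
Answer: -800404160/100528927 ≈ -7.9619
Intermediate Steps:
w(L, u) = -5 (w(L, u) = 2 + (-4 - 3) = 2 - 7 = -5)
o(f) = -5
(-47675 + o(8))/(5986 + 41945/16787) = (-47675 - 5)/(5986 + 41945/16787) = -47680/(5986 + 41945*(1/16787)) = -47680/(5986 + 41945/16787) = -47680/100528927/16787 = -47680*16787/100528927 = -800404160/100528927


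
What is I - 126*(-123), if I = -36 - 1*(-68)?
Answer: 15530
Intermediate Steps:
I = 32 (I = -36 + 68 = 32)
I - 126*(-123) = 32 - 126*(-123) = 32 + 15498 = 15530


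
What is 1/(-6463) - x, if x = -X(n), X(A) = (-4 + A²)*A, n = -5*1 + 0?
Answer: -678616/6463 ≈ -105.00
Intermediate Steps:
n = -5 (n = -5 + 0 = -5)
X(A) = A*(-4 + A²)
x = 105 (x = -(-5)*(-4 + (-5)²) = -(-5)*(-4 + 25) = -(-5)*21 = -1*(-105) = 105)
1/(-6463) - x = 1/(-6463) - 1*105 = -1/6463 - 105 = -678616/6463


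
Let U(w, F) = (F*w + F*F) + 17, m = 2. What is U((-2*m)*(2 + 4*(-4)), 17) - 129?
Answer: 1129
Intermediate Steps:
U(w, F) = 17 + F² + F*w (U(w, F) = (F*w + F²) + 17 = (F² + F*w) + 17 = 17 + F² + F*w)
U((-2*m)*(2 + 4*(-4)), 17) - 129 = (17 + 17² + 17*((-2*2)*(2 + 4*(-4)))) - 129 = (17 + 289 + 17*(-4*(2 - 16))) - 129 = (17 + 289 + 17*(-4*(-14))) - 129 = (17 + 289 + 17*56) - 129 = (17 + 289 + 952) - 129 = 1258 - 129 = 1129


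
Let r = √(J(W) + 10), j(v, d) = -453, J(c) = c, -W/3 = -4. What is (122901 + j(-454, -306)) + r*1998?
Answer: 122448 + 1998*√22 ≈ 1.3182e+5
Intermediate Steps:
W = 12 (W = -3*(-4) = 12)
r = √22 (r = √(12 + 10) = √22 ≈ 4.6904)
(122901 + j(-454, -306)) + r*1998 = (122901 - 453) + √22*1998 = 122448 + 1998*√22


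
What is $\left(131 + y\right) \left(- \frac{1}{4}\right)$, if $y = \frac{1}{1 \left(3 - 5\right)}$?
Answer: $- \frac{261}{8} \approx -32.625$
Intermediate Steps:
$y = - \frac{1}{2}$ ($y = \frac{1}{1 \left(-2\right)} = \frac{1}{-2} = - \frac{1}{2} \approx -0.5$)
$\left(131 + y\right) \left(- \frac{1}{4}\right) = \left(131 - \frac{1}{2}\right) \left(- \frac{1}{4}\right) = \frac{261 \left(\left(-1\right) \frac{1}{4}\right)}{2} = \frac{261}{2} \left(- \frac{1}{4}\right) = - \frac{261}{8}$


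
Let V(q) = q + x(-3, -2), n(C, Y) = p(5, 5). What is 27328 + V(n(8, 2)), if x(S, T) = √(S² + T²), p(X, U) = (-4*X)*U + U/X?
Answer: 27229 + √13 ≈ 27233.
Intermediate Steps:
p(X, U) = U/X - 4*U*X (p(X, U) = -4*U*X + U/X = U/X - 4*U*X)
n(C, Y) = -99 (n(C, Y) = 5/5 - 4*5*5 = 5*(⅕) - 100 = 1 - 100 = -99)
V(q) = q + √13 (V(q) = q + √((-3)² + (-2)²) = q + √(9 + 4) = q + √13)
27328 + V(n(8, 2)) = 27328 + (-99 + √13) = 27229 + √13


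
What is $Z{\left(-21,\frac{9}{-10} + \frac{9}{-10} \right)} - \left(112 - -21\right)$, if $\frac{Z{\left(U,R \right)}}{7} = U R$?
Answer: $\frac{658}{5} \approx 131.6$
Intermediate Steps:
$Z{\left(U,R \right)} = 7 R U$ ($Z{\left(U,R \right)} = 7 U R = 7 R U$)
$Z{\left(-21,\frac{9}{-10} + \frac{9}{-10} \right)} - \left(112 - -21\right) = 7 \left(\frac{9}{-10} + \frac{9}{-10}\right) \left(-21\right) - \left(112 - -21\right) = 7 \left(9 \left(- \frac{1}{10}\right) + 9 \left(- \frac{1}{10}\right)\right) \left(-21\right) - \left(112 + 21\right) = 7 \left(- \frac{9}{10} - \frac{9}{10}\right) \left(-21\right) - 133 = 7 \left(- \frac{9}{5}\right) \left(-21\right) - 133 = \frac{1323}{5} - 133 = \frac{658}{5}$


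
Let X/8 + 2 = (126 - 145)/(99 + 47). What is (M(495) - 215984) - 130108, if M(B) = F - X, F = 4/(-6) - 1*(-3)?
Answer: -75789905/219 ≈ -3.4607e+5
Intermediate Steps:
F = 7/3 (F = 4*(-⅙) + 3 = -⅔ + 3 = 7/3 ≈ 2.3333)
X = -1244/73 (X = -16 + 8*((126 - 145)/(99 + 47)) = -16 + 8*(-19/146) = -16 - 76/73 = -1244/73 ≈ -17.041)
M(B) = 4243/219 (M(B) = 7/3 - 1*(-1244/73) = 7/3 + 1244/73 = 4243/219)
(M(495) - 215984) - 130108 = (4243/219 - 215984) - 130108 = -47296253/219 - 130108 = -75789905/219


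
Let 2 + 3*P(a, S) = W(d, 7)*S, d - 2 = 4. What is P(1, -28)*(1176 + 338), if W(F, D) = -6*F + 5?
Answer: 1311124/3 ≈ 4.3704e+5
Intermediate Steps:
d = 6 (d = 2 + 4 = 6)
W(F, D) = 5 - 6*F
P(a, S) = -⅔ - 31*S/3 (P(a, S) = -⅔ + ((5 - 6*6)*S)/3 = -⅔ + ((5 - 36)*S)/3 = -⅔ + (-31*S)/3 = -⅔ - 31*S/3)
P(1, -28)*(1176 + 338) = (-⅔ - 31/3*(-28))*(1176 + 338) = (-⅔ + 868/3)*1514 = (866/3)*1514 = 1311124/3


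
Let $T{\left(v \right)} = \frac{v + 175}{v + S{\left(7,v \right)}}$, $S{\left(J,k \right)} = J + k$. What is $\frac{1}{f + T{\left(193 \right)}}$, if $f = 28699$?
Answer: $\frac{393}{11279075} \approx 3.4843 \cdot 10^{-5}$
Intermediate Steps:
$T{\left(v \right)} = \frac{175 + v}{7 + 2 v}$ ($T{\left(v \right)} = \frac{v + 175}{v + \left(7 + v\right)} = \frac{175 + v}{7 + 2 v}$)
$\frac{1}{f + T{\left(193 \right)}} = \frac{1}{28699 + \frac{175 + 193}{7 + 2 \cdot 193}} = \frac{1}{28699 + \frac{1}{7 + 386} \cdot 368} = \frac{1}{28699 + \frac{1}{393} \cdot 368} = \frac{1}{28699 + \frac{368}{393}} = \frac{1}{\frac{11279075}{393}} = \frac{393}{11279075}$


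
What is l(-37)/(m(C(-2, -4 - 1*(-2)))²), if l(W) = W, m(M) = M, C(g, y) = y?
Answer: -37/4 ≈ -9.2500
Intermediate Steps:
l(-37)/(m(C(-2, -4 - 1*(-2)))²) = -37/(-4 - 1*(-2))² = -37/(-4 + 2)² = -37/((-2)²) = -37/4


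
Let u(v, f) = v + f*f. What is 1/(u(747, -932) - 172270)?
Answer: 1/697101 ≈ 1.4345e-6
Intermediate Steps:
u(v, f) = v + f**2
1/(u(747, -932) - 172270) = 1/((747 + (-932)**2) - 172270) = 1/((747 + 868624) - 172270) = 1/(869371 - 172270) = 1/697101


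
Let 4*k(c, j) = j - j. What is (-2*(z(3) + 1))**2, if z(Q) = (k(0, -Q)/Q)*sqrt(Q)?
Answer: 4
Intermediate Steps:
k(c, j) = 0 (k(c, j) = (j - j)/4 = (1/4)*0 = 0)
z(Q) = 0 (z(Q) = (0/Q)*sqrt(Q) = 0*sqrt(Q) = 0)
(-2*(z(3) + 1))**2 = (-2*(0 + 1))**2 = (-2*1)**2 = (-2)**2 = 4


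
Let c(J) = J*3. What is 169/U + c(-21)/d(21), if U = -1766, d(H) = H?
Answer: -5467/1766 ≈ -3.0957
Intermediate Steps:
c(J) = 3*J
169/U + c(-21)/d(21) = 169/(-1766) + (3*(-21))/21 = 169*(-1/1766) - 63*1/21 = -169/1766 - 3 = -5467/1766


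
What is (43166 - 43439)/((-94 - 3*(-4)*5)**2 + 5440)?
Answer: -273/6596 ≈ -0.041389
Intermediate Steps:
(43166 - 43439)/((-94 - 3*(-4)*5)**2 + 5440) = -273/((-94 + 12*5)**2 + 5440) = -273/((-94 + 60)**2 + 5440) = -273/((-34)**2 + 5440) = -273/(1156 + 5440) = -273/6596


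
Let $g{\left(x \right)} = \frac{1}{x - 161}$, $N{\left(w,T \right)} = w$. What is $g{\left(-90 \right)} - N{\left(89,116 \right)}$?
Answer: $- \frac{22340}{251} \approx -89.004$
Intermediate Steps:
$g{\left(x \right)} = \frac{1}{-161 + x}$
$g{\left(-90 \right)} - N{\left(89,116 \right)} = \frac{1}{-161 - 90} - 89 = \frac{1}{-251} - 89 = - \frac{1}{251} - 89 = - \frac{22340}{251}$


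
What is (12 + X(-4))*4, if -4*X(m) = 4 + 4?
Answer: 40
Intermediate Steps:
X(m) = -2 (X(m) = -(4 + 4)/4 = -¼*8 = -2)
(12 + X(-4))*4 = (12 - 2)*4 = 10*4 = 40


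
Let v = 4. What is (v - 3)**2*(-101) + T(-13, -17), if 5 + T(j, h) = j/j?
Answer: -105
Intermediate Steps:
T(j, h) = -4 (T(j, h) = -5 + j/j = -5 + 1 = -4)
(v - 3)**2*(-101) + T(-13, -17) = (4 - 3)**2*(-101) - 4 = 1**2*(-101) - 4 = 1*(-101) - 4 = -101 - 4 = -105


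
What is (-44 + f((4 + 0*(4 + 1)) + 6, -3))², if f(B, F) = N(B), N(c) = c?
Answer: 1156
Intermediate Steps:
f(B, F) = B
(-44 + f((4 + 0*(4 + 1)) + 6, -3))² = (-44 + ((4 + 0*(4 + 1)) + 6))² = (-44 + ((4 + 0*5) + 6))² = (-44 + ((4 + 0) + 6))² = (-44 + (4 + 6))² = (-44 + 10)² = (-34)² = 1156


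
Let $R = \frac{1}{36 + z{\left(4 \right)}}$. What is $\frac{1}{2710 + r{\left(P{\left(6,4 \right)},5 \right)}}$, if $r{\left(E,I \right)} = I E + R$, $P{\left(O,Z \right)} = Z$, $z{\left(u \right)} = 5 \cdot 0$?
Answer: $\frac{36}{98281} \approx 0.0003663$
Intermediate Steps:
$z{\left(u \right)} = 0$
$R = \frac{1}{36}$ ($R = \frac{1}{36 + 0} = \frac{1}{36} \approx 0.027778$)
$r{\left(E,I \right)} = \frac{1}{36} + E I$ ($r{\left(E,I \right)} = I E + \frac{1}{36} = E I + \frac{1}{36} = \frac{1}{36} + E I$)
$\frac{1}{2710 + r{\left(P{\left(6,4 \right)},5 \right)}} = \frac{1}{2710 + \left(\frac{1}{36} + 4 \cdot 5\right)} = \frac{1}{2710 + \left(\frac{1}{36} + 20\right)} = \frac{1}{2710 + \frac{721}{36}} = \frac{1}{\frac{98281}{36}} = \frac{36}{98281}$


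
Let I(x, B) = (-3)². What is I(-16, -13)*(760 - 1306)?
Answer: -4914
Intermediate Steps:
I(x, B) = 9
I(-16, -13)*(760 - 1306) = 9*(760 - 1306) = 9*(-546) = -4914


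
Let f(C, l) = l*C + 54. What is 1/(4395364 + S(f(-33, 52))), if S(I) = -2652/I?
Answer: 277/1217516270 ≈ 2.2751e-7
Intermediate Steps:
f(C, l) = 54 + C*l (f(C, l) = C*l + 54 = 54 + C*l)
1/(4395364 + S(f(-33, 52))) = 1/(4395364 - 2652/(54 - 33*52)) = 1/(4395364 - 2652/(54 - 1716)) = 1/(4395364 - 2652/(-1662)) = 1/(4395364 - 2652*(-1/1662)) = 1/(4395364 + 442/277) = 1/(1217516270/277) = 277/1217516270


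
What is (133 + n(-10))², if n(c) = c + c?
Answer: 12769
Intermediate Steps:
n(c) = 2*c
(133 + n(-10))² = (133 + 2*(-10))² = (133 - 20)² = 113² = 12769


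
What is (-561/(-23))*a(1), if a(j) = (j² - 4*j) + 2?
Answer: -561/23 ≈ -24.391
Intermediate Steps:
a(j) = 2 + j² - 4*j
(-561/(-23))*a(1) = (-561/(-23))*(2 + 1² - 4*1) = (-561*(-1)/23)*(2 + 1 - 4) = -33*(-17/23)*(-1) = (561/23)*(-1) = -561/23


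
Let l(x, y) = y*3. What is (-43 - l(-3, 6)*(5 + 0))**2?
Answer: 17689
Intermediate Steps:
l(x, y) = 3*y
(-43 - l(-3, 6)*(5 + 0))**2 = (-43 - 3*6*(5 + 0))**2 = (-43 - 18*5)**2 = (-43 - 1*90)**2 = (-43 - 90)**2 = (-133)**2 = 17689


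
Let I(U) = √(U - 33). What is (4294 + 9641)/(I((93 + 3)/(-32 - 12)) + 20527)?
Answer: 3146481195/4634935406 - 41805*I*√473/4634935406 ≈ 0.67886 - 0.00019616*I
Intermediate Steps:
I(U) = √(-33 + U)
(4294 + 9641)/(I((93 + 3)/(-32 - 12)) + 20527) = (4294 + 9641)/(√(-33 + (93 + 3)/(-32 - 12)) + 20527) = 13935/(√(-33 + 96/(-44)) + 20527) = 13935/(√(-33 + 96*(-1/44)) + 20527) = 13935/(√(-33 - 24/11) + 20527) = 13935/(√(-387/11) + 20527) = 13935/(3*I*√473/11 + 20527) = 13935/(20527 + 3*I*√473/11)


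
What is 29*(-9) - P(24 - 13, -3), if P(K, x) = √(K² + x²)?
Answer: -261 - √130 ≈ -272.40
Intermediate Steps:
29*(-9) - P(24 - 13, -3) = 29*(-9) - √((24 - 13)² + (-3)²) = -261 - √(11² + 9) = -261 - √(121 + 9) = -261 - √130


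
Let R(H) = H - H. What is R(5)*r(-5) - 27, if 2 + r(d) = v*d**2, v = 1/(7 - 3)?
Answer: -27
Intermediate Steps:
R(H) = 0
v = 1/4 ≈ 0.25000
r(d) = -2 + d**2/4
R(5)*r(-5) - 27 = 0*(-2 + (1/4)*(-5)**2) - 27 = 0*(-2 + (1/4)*25) - 27 = 0*(-2 + 25/4) - 27 = 0*(17/4) - 27 = 0 - 27 = -27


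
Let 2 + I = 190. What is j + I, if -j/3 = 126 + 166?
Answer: -688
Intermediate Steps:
j = -876 (j = -3*(126 + 166) = -3*292 = -876)
I = 188 (I = -2 + 190 = 188)
j + I = -876 + 188 = -688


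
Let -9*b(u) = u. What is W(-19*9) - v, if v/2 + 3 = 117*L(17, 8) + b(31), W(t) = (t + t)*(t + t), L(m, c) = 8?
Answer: 1035944/9 ≈ 1.1510e+5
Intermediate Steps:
b(u) = -u/9
W(t) = 4*t**2 (W(t) = (2*t)*(2*t) = 4*t**2)
v = 16732/9 (v = -6 + 2*(117*8 - 1/9*31) = -6 + 2*(936 - 31/9) = -6 + 2*(8393/9) = -6 + 16786/9 = 16732/9 ≈ 1859.1)
W(-19*9) - v = 4*(-19*9)**2 - 1*16732/9 = 4*(-171)**2 - 16732/9 = 4*29241 - 16732/9 = 116964 - 16732/9 = 1035944/9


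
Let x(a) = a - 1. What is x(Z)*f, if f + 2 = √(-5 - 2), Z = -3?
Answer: 8 - 4*I*√7 ≈ 8.0 - 10.583*I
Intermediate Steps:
x(a) = -1 + a
f = -2 + I*√7 (f = -2 + √(-5 - 2) = -2 + √(-7) = -2 + I*√7 ≈ -2.0 + 2.6458*I)
x(Z)*f = (-1 - 3)*(-2 + I*√7) = -4*(-2 + I*√7) = 8 - 4*I*√7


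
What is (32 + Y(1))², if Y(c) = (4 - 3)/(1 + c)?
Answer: 4225/4 ≈ 1056.3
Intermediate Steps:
Y(c) = 1/(1 + c)
(32 + Y(1))² = (32 + 1/(1 + 1))² = (32 + 1/2)² = (32 + ½)² = (65/2)² = 4225/4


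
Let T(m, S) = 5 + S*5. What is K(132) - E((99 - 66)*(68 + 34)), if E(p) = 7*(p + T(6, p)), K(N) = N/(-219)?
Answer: -10322755/73 ≈ -1.4141e+5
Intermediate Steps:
T(m, S) = 5 + 5*S
K(N) = -N/219 (K(N) = N*(-1/219) = -N/219)
E(p) = 35 + 42*p (E(p) = 7*(p + (5 + 5*p)) = 7*(5 + 6*p) = 35 + 42*p)
K(132) - E((99 - 66)*(68 + 34)) = -1/219*132 - (35 + 42*((99 - 66)*(68 + 34))) = -44/73 - (35 + 42*(33*102)) = -44/73 - (35 + 42*3366) = -44/73 - (35 + 141372) = -44/73 - 1*141407 = -44/73 - 141407 = -10322755/73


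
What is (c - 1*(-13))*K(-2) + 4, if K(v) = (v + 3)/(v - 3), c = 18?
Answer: -11/5 ≈ -2.2000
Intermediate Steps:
K(v) = (3 + v)/(-3 + v)
(c - 1*(-13))*K(-2) + 4 = (18 - 1*(-13))*((3 - 2)/(-3 - 2)) + 4 = (18 + 13)*(1/(-5)) + 4 = 31*(-⅕*1) + 4 = 31*(-⅕) + 4 = -31/5 + 4 = -11/5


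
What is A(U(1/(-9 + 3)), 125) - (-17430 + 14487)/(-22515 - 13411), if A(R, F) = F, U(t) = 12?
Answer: 4487807/35926 ≈ 124.92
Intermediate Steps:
A(U(1/(-9 + 3)), 125) - (-17430 + 14487)/(-22515 - 13411) = 125 - (-17430 + 14487)/(-22515 - 13411) = 125 - (-2943)/(-35926) = 125 - (-2943)*(-1)/35926 = 125 - 1*2943/35926 = 125 - 2943/35926 = 4487807/35926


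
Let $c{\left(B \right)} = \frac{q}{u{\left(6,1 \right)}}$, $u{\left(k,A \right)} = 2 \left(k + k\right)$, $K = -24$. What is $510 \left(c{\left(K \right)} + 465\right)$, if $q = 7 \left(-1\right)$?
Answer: $\frac{948005}{4} \approx 2.37 \cdot 10^{5}$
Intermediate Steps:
$q = -7$
$u{\left(k,A \right)} = 4 k$ ($u{\left(k,A \right)} = 2 \cdot 2 k = 4 k$)
$c{\left(B \right)} = - \frac{7}{24}$ ($c{\left(B \right)} = - \frac{7}{4 \cdot 6} = - \frac{7}{24}$)
$510 \left(c{\left(K \right)} + 465\right) = 510 \left(- \frac{7}{24} + 465\right) = 510 \cdot \frac{11153}{24} = \frac{948005}{4}$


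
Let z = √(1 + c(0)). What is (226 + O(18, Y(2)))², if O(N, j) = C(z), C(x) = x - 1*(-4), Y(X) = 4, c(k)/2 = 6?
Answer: (230 + √13)² ≈ 54572.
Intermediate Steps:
c(k) = 12 (c(k) = 2*6 = 12)
z = √13 (z = √(1 + 12) = √13 ≈ 3.6056)
C(x) = 4 + x (C(x) = x + 4 = 4 + x)
O(N, j) = 4 + √13
(226 + O(18, Y(2)))² = (226 + (4 + √13))² = (230 + √13)²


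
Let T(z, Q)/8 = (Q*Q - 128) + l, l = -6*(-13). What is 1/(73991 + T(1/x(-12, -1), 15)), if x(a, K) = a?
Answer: 1/75391 ≈ 1.3264e-5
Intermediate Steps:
l = 78
T(z, Q) = -400 + 8*Q² (T(z, Q) = 8*((Q*Q - 128) + 78) = 8*((Q² - 128) + 78) = 8*((-128 + Q²) + 78) = 8*(-50 + Q²) = -400 + 8*Q²)
1/(73991 + T(1/x(-12, -1), 15)) = 1/(73991 + (-400 + 8*15²)) = 1/(73991 + (-400 + 8*225)) = 1/(73991 + (-400 + 1800)) = 1/(73991 + 1400) = 1/75391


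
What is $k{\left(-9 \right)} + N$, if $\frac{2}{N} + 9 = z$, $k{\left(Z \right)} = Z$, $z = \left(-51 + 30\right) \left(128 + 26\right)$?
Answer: $- \frac{29189}{3243} \approx -9.0006$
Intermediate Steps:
$z = -3234$ ($z = \left(-21\right) 154 = -3234$)
$N = - \frac{2}{3243}$ ($N = \frac{2}{-9 - 3234} = \frac{2}{-3243} = 2 \left(- \frac{1}{3243}\right) = - \frac{2}{3243} \approx -0.00061671$)
$k{\left(-9 \right)} + N = -9 - \frac{2}{3243} = - \frac{29189}{3243}$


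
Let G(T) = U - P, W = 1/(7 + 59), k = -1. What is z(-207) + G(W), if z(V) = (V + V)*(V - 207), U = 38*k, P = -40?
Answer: 171398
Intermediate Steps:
U = -38 (U = 38*(-1) = -38)
W = 1/66 ≈ 0.015152
G(T) = 2 (G(T) = -38 - 1*(-40) = -38 + 40 = 2)
z(V) = 2*V*(-207 + V) (z(V) = (2*V)*(-207 + V) = 2*V*(-207 + V))
z(-207) + G(W) = 2*(-207)*(-207 - 207) + 2 = 2*(-207)*(-414) + 2 = 171396 + 2 = 171398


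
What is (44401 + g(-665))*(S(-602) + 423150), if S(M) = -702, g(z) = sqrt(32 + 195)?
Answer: 18757113648 + 422448*sqrt(227) ≈ 1.8763e+10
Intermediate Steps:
g(z) = sqrt(227)
(44401 + g(-665))*(S(-602) + 423150) = (44401 + sqrt(227))*(-702 + 423150) = (44401 + sqrt(227))*422448 = 18757113648 + 422448*sqrt(227)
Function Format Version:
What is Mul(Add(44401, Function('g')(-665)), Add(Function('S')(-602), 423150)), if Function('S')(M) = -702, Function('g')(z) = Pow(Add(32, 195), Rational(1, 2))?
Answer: Add(18757113648, Mul(422448, Pow(227, Rational(1, 2)))) ≈ 1.8763e+10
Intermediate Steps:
Function('g')(z) = Pow(227, Rational(1, 2))
Mul(Add(44401, Function('g')(-665)), Add(Function('S')(-602), 423150)) = Mul(Add(44401, Pow(227, Rational(1, 2))), Add(-702, 423150)) = Mul(Add(44401, Pow(227, Rational(1, 2))), 422448) = Add(18757113648, Mul(422448, Pow(227, Rational(1, 2))))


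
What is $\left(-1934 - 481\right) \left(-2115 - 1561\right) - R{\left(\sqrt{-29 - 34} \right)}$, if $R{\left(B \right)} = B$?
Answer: $8877540 - 3 i \sqrt{7} \approx 8.8775 \cdot 10^{6} - 7.9373 i$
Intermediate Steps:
$\left(-1934 - 481\right) \left(-2115 - 1561\right) - R{\left(\sqrt{-29 - 34} \right)} = \left(-1934 - 481\right) \left(-2115 - 1561\right) - \sqrt{-29 - 34} = \left(-2415\right) \left(-3676\right) - \sqrt{-63} = 8877540 - 3 i \sqrt{7}$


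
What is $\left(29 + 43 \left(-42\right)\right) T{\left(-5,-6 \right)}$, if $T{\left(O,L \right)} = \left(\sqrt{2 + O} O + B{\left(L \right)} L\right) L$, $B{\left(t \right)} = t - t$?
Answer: $- 53310 i \sqrt{3} \approx - 92336.0 i$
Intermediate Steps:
$B{\left(t \right)} = 0$
$T{\left(O,L \right)} = L O \sqrt{2 + O}$ ($T{\left(O,L \right)} = \left(\sqrt{2 + O} O + 0 L\right) L = \left(O \sqrt{2 + O} + 0\right) L = O \sqrt{2 + O} L = L O \sqrt{2 + O}$)
$\left(29 + 43 \left(-42\right)\right) T{\left(-5,-6 \right)} = \left(29 + 43 \left(-42\right)\right) \left(\left(-6\right) \left(-5\right) \sqrt{2 - 5}\right) = \left(29 - 1806\right) \left(\left(-6\right) \left(-5\right) \sqrt{-3}\right) = - 1777 \left(\left(-6\right) \left(-5\right) i \sqrt{3}\right) = - 1777 \cdot 30 i \sqrt{3} = - 53310 i \sqrt{3}$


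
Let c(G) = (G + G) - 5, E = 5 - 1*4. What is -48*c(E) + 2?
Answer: 146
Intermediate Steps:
E = 1 (E = 5 - 4 = 1)
c(G) = -5 + 2*G (c(G) = 2*G - 5 = -5 + 2*G)
-48*c(E) + 2 = -48*(-5 + 2*1) + 2 = -48*(-5 + 2) + 2 = -48*(-3) + 2 = 144 + 2 = 146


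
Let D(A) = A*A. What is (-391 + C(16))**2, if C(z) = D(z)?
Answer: 18225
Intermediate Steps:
D(A) = A**2
C(z) = z**2
(-391 + C(16))**2 = (-391 + 16**2)**2 = (-391 + 256)**2 = (-135)**2 = 18225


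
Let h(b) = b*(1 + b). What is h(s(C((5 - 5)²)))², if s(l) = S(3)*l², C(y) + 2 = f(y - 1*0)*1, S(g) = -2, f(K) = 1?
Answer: 4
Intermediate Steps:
C(y) = -1 (C(y) = -2 + 1*1 = -2 + 1 = -1)
s(l) = -2*l²
h(s(C((5 - 5)²)))² = ((-2*(-1)²)*(1 - 2*(-1)²))² = ((-2*1)*(1 - 2*1))² = (-2*(1 - 2))² = (-2*(-1))² = 2² = 4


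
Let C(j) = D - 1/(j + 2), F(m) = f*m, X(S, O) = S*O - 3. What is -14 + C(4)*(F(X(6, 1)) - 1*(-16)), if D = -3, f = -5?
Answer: -103/6 ≈ -17.167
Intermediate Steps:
X(S, O) = -3 + O*S (X(S, O) = O*S - 3 = -3 + O*S)
F(m) = -5*m
C(j) = -3 - 1/(2 + j) (C(j) = -3 - 1/(j + 2) = -3 - 1/(2 + j))
-14 + C(4)*(F(X(6, 1)) - 1*(-16)) = -14 + ((-7 - 3*4)/(2 + 4))*(-5*(-3 + 1*6) - 1*(-16)) = -14 + ((-7 - 12)/6)*(-5*(-3 + 6) + 16) = -14 + ((1/6)*(-19))*(-5*3 + 16) = -14 - 19*(-15 + 16)/6 = -14 - 19/6*1 = -14 - 19/6 = -103/6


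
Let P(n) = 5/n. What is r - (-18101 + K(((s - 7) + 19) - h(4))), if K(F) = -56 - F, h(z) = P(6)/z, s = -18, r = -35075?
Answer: -406181/24 ≈ -16924.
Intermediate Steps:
h(z) = 5/(6*z) (h(z) = (5/6)/z = (5*(1/6))/z = 5/(6*z))
r - (-18101 + K(((s - 7) + 19) - h(4))) = -35075 - (-18101 + (-56 - (((-18 - 7) + 19) - 5/(6*4)))) = -35075 - (-18101 + (-56 - ((-25 + 19) - 5/(6*4)))) = -35075 - (-18101 + (-56 - (-6 - 1*5/24))) = -35075 - (-18101 + (-56 - (-6 - 5/24))) = -35075 - (-18101 + (-56 - 1*(-149/24))) = -35075 - (-18101 + (-56 + 149/24)) = -35075 - (-18101 - 1195/24) = -35075 - 1*(-435619/24) = -35075 + 435619/24 = -406181/24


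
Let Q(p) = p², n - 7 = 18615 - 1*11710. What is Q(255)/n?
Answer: 7225/768 ≈ 9.4075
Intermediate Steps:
n = 6912 (n = 7 + (18615 - 1*11710) = 7 + (18615 - 11710) = 7 + 6905 = 6912)
Q(255)/n = 255²/6912 = 65025*(1/6912) = 7225/768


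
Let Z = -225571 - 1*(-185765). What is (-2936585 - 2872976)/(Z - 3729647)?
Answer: 5809561/3769453 ≈ 1.5412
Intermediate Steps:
Z = -39806 (Z = -225571 + 185765 = -39806)
(-2936585 - 2872976)/(Z - 3729647) = (-2936585 - 2872976)/(-39806 - 3729647) = -5809561/(-3769453) = -5809561*(-1/3769453) = 5809561/3769453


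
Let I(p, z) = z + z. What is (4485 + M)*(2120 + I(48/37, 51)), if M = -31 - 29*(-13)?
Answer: 10734482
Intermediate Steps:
I(p, z) = 2*z
M = 346 (M = -31 + 377 = 346)
(4485 + M)*(2120 + I(48/37, 51)) = (4485 + 346)*(2120 + 2*51) = 4831*(2120 + 102) = 4831*2222 = 10734482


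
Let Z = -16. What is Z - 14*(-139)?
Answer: 1930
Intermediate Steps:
Z - 14*(-139) = -16 - 14*(-139) = -16 + 1946 = 1930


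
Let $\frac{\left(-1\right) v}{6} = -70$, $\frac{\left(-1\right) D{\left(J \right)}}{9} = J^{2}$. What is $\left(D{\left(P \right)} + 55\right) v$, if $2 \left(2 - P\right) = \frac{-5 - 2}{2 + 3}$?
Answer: $- \frac{22281}{5} \approx -4456.2$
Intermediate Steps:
$P = \frac{27}{10}$ ($P = 2 - \frac{\left(-5 - 2\right) \frac{1}{2 + 3}}{2} = 2 - \frac{\left(-7\right) \frac{1}{5}}{2} = 2 - - \frac{7}{10} = 2 + \frac{7}{10} = \frac{27}{10} \approx 2.7$)
$D{\left(J \right)} = - 9 J^{2}$
$v = 420$ ($v = \left(-6\right) \left(-70\right) = 420$)
$\left(D{\left(P \right)} + 55\right) v = \left(- 9 \left(\frac{27}{10}\right)^{2} + 55\right) 420 = \left(\left(-9\right) \frac{729}{100} + 55\right) 420 = \left(- \frac{6561}{100} + 55\right) 420 = \left(- \frac{1061}{100}\right) 420 = - \frac{22281}{5}$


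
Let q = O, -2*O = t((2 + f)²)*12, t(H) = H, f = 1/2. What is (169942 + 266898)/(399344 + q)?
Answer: 873680/798613 ≈ 1.0940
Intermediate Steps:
f = ½ ≈ 0.50000
O = -75/2 (O = -(2 + ½)²*12/2 = -(5/2)²*12/2 = -25*12/8 = -½*75 = -75/2 ≈ -37.500)
q = -75/2 ≈ -37.500
(169942 + 266898)/(399344 + q) = (169942 + 266898)/(399344 - 75/2) = 436840/(798613/2) = 436840*(2/798613) = 873680/798613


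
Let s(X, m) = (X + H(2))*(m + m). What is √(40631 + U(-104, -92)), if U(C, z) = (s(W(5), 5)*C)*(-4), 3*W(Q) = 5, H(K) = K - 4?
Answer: 11*√2919/3 ≈ 198.10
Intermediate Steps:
H(K) = -4 + K
W(Q) = 5/3 (W(Q) = (⅓)*5 = 5/3)
s(X, m) = 2*m*(-2 + X) (s(X, m) = (X + (-4 + 2))*(m + m) = (X - 2)*(2*m) = (-2 + X)*(2*m) = 2*m*(-2 + X))
U(C, z) = 40*C/3 (U(C, z) = ((2*5*(-2 + 5/3))*C)*(-4) = ((2*5*(-⅓))*C)*(-4) = -10*C/3*(-4) = 40*C/3)
√(40631 + U(-104, -92)) = √(40631 + (40/3)*(-104)) = √(40631 - 4160/3) = √(117733/3) = 11*√2919/3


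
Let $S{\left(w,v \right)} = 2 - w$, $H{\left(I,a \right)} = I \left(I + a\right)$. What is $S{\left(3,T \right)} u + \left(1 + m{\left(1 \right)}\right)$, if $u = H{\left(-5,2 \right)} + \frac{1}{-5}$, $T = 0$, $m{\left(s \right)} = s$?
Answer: $- \frac{64}{5} \approx -12.8$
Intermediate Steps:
$u = \frac{74}{5}$ ($u = - 5 \left(-5 + 2\right) + \frac{1}{-5} = \left(-5\right) \left(-3\right) - \frac{1}{5} = 15 - \frac{1}{5} = \frac{74}{5} \approx 14.8$)
$S{\left(3,T \right)} u + \left(1 + m{\left(1 \right)}\right) = \left(2 - 3\right) \frac{74}{5} + \left(1 + 1\right) = \left(2 - 3\right) \frac{74}{5} + 2 = \left(-1\right) \frac{74}{5} + 2 = - \frac{74}{5} + 2 = - \frac{64}{5}$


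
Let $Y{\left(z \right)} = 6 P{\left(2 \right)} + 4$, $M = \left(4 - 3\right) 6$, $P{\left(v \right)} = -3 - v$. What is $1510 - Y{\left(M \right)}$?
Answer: $1536$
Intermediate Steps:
$M = 6$ ($M = 1 \cdot 6 = 6$)
$Y{\left(z \right)} = -26$ ($Y{\left(z \right)} = 6 \left(-3 - 2\right) + 4 = 6 \left(-5\right) + 4 = -30 + 4 = -26$)
$1510 - Y{\left(M \right)} = 1510 - -26 = 1510 + 26 = 1536$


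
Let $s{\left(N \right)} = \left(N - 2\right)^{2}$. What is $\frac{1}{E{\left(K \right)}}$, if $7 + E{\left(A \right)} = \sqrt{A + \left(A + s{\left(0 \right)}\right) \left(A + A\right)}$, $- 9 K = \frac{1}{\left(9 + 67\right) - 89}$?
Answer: $- \frac{95823}{669706} - \frac{117 \sqrt{1055}}{669706} \approx -0.14876$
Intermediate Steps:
$s{\left(N \right)} = \left(-2 + N\right)^{2}$
$K = \frac{1}{117}$ ($K = - \frac{1}{9 \left(\left(9 + 67\right) - 89\right)} = - \frac{1}{9 \left(76 - 89\right)} = - \frac{1}{9 \left(-13\right)} = \left(- \frac{1}{9}\right) \left(- \frac{1}{13}\right) = \frac{1}{117} \approx 0.008547$)
$E{\left(A \right)} = -7 + \sqrt{A + 2 A \left(4 + A\right)}$ ($E{\left(A \right)} = -7 + \sqrt{A + \left(A + \left(-2 + 0\right)^{2}\right) \left(A + A\right)} = -7 + \sqrt{A + \left(A + \left(-2\right)^{2}\right) 2 A} = -7 + \sqrt{A + \left(A + 4\right) 2 A} = -7 + \sqrt{A + \left(4 + A\right) 2 A} = -7 + \sqrt{A + 2 A \left(4 + A\right)}$)
$\frac{1}{E{\left(K \right)}} = \frac{1}{-7 + \sqrt{\frac{9 + 2 \cdot \frac{1}{117}}{117}}} = \frac{1}{-7 + \sqrt{\frac{9 + \frac{2}{117}}{117}}} = \frac{1}{-7 + \sqrt{\frac{1}{117} \cdot \frac{1055}{117}}} = \frac{1}{-7 + \sqrt{\frac{1055}{13689}}} = \frac{1}{-7 + \frac{\sqrt{1055}}{117}}$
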